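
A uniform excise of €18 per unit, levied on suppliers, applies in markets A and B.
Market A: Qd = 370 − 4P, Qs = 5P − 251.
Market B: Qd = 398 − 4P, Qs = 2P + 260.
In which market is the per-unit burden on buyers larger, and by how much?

Market A, by €4.

Market A: pre-tax P* = €69, Q* = 94; post-tax Q = 54; per-unit burden on buyers = €10.
Market B: pre-tax P* = €23, Q* = 306; post-tax Q = 282; per-unit burden on buyers = €6.
Difference: €10 vs €6 → market A is larger by €4.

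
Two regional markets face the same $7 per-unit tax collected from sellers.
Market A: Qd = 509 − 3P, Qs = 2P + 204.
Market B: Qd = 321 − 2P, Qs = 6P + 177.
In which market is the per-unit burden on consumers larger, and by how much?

Market B, by $2.45.

Market A: pre-tax P* = $61, Q* = 326; post-tax Q = 317.6; per-unit burden on consumers = $2.8.
Market B: pre-tax P* = $18, Q* = 285; post-tax Q = 274.5; per-unit burden on consumers = $5.25.
Difference: $2.8 vs $5.25 → market B is larger by $2.45.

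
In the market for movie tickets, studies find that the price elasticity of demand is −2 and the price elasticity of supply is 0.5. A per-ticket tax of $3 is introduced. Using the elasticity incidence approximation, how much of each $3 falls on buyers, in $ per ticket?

Incidence ratio: buyers' share ≈ εs / (εs + |εd|) = 0.5 / (0.5 + 2) = 0.2.
So buyers bear ≈ 0.2 × $3 = $0.6; producers bear $2.4.

Buyers bear ≈ $0.6 per ticket.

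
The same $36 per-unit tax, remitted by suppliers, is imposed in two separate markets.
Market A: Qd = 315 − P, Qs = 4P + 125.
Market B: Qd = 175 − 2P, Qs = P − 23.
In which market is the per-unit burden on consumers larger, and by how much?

Market A, by $16.8.

Market A: pre-tax P* = $38, Q* = 277; post-tax Q = 248.2; per-unit burden on consumers = $28.8.
Market B: pre-tax P* = $66, Q* = 43; post-tax Q = 19; per-unit burden on consumers = $12.
Difference: $28.8 vs $12 → market A is larger by $16.8.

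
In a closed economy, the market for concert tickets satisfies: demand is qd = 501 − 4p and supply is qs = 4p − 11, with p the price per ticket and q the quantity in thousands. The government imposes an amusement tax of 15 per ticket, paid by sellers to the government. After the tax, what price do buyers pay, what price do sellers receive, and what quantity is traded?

Buyers pay 71.5; sellers receive 56.5; quantity = 215.

Before the tax: set 501 − 4p = 4p − 11 → p* = 64, q* = 245.
With the tax collected from sellers, supply shifts: qs = 4(p − 15) − 11.
New equilibrium: buyers pay 71.5, sellers receive 56.5, q = 215. (Wedge: pb − ps = 15.)
The less price-elastic side of the market bears the larger share of a per-unit tax.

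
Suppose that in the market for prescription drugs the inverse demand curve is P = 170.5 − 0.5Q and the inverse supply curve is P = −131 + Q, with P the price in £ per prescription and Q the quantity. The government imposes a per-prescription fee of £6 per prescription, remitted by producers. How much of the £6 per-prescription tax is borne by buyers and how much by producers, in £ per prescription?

Buyers bear £2 per prescription; producers bear £4 per prescription.

Inverting to Q(P) form: Qd = 341 − 2P; Qs = P + 131.
Before the tax: set 341 − 2P = P + 131 → P* = £70, Q* = 201.
With the tax collected from producers, supply shifts: Qs = (P − 6) + 131.
New equilibrium: buyers pay £72, producers receive £66, Q = 197. (Wedge: Pb − Ps = 6.)
Burden on buyers: £2; on producers: £4. (They sum to £6.)
The less price-elastic side of the market bears the larger share of a per-unit tax.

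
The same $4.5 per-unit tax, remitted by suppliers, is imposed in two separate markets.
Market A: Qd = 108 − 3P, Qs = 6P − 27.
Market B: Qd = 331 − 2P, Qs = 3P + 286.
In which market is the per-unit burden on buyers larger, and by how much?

Market A, by $0.3.

Market A: pre-tax P* = $15, Q* = 63; post-tax Q = 54; per-unit burden on buyers = $3.
Market B: pre-tax P* = $9, Q* = 313; post-tax Q = 307.6; per-unit burden on buyers = $2.7.
Difference: $3 vs $2.7 → market A is larger by $0.3.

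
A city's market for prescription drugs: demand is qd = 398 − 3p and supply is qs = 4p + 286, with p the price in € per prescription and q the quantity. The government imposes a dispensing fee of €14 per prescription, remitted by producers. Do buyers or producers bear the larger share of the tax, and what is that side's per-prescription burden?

Buyers bear the larger share: €8 per prescription.

Before the tax: set 398 − 3p = 4p + 286 → p* = €16, q* = 350.
With the tax collected from producers, supply shifts: qs = 4(p − 14) + 286.
Solving gives q = 326 with buyers paying €24 and producers receiving €10 (the €14 wedge).
Per-prescription burden: buyers €8, producers €6.
Buyers take the larger share because demand is less price-elastic here (demand slope 3 vs supply slope 4).
The less price-elastic side of the market bears the larger share of a per-unit tax.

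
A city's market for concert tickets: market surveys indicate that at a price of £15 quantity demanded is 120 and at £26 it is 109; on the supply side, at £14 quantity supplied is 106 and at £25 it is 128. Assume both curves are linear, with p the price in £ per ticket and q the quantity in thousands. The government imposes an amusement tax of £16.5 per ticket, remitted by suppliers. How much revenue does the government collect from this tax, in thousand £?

Tax revenue = £1732.5 thousand.

Demand slope: (109 − 120)/(26 − 15) = -1, so qd = 135 − p.
Supply slope: (128 − 106)/(25 − 14) = 2, so qs = 2p + 78.
Without the tax, 135 − p = 2p + 78 gives 3p = 57, so p* = £19 and q* = 116.
With the tax collected from suppliers, supply shifts: qs = 2(p − 16.5) + 78.
New equilibrium: consumers pay £30, suppliers receive £13.5, q = 105. (Wedge: pb − ps = 16.5.)
Revenue = t · Q = 16.5 · 105 = £1732.5.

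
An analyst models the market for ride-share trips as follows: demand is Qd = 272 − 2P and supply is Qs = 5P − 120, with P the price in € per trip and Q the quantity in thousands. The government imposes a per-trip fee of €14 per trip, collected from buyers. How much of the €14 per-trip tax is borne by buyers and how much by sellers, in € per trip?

Without the tax, 272 − 2P = 5P − 120 gives 7P = 392, so P* = €56 and Q* = 160.
With the tax collected from buyers, demand (in seller-price terms) shifts: Qd = 272 − 2(P + 14).
New equilibrium: buyers pay €66, sellers receive €52, Q = 140. (Wedge: Pb − Ps = 14.)
Burden on buyers: €10; on sellers: €4. (They sum to €14.)
The less price-elastic side of the market bears the larger share of a per-unit tax.

Buyers bear €10 per trip; sellers bear €4 per trip.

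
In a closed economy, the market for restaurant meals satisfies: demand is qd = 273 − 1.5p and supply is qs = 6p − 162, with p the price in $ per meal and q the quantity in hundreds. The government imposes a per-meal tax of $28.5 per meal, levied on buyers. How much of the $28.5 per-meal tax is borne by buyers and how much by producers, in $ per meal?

Buyers bear $22.8 per meal; producers bear $5.7 per meal.

Without the tax, 273 − 1.5p = 6p − 162 gives 7.5p = 435, so p* = $58 and q* = 186.
With the tax collected from buyers, demand (in seller-price terms) shifts: qd = 273 − 1.5(p + 28.5).
New equilibrium: buyers pay $80.8, producers receive $52.3, q = 151.8. (Wedge: pb − ps = 28.5.)
Burden on buyers: $22.8; on producers: $5.7. (They sum to $28.5.)
The less price-elastic side of the market bears the larger share of a per-unit tax.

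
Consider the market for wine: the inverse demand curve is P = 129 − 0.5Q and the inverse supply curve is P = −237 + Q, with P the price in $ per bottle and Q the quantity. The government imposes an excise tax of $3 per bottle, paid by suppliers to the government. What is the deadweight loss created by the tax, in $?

Deadweight loss = $3.

Rewrite in direct form: Qd = 258 − 2P and Qs = P + 237.
Before the tax: set 258 − 2P = P + 237 → P* = $7, Q* = 244.
With the tax collected from suppliers, supply shifts: Qs = (P − 3) + 237.
New equilibrium: consumers pay $8, suppliers receive $5, Q = 242. (Wedge: Pb − Ps = 3.)
Quantity falls by |ΔQ| = |244 − 242| = 2.
DWL = ½ · t · |ΔQ| = ½ · 3 · 2 = $3.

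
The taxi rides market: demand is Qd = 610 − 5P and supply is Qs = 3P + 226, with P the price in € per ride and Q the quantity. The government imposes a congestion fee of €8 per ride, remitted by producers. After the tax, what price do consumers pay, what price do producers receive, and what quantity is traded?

Before the tax: set 610 − 5P = 3P + 226 → P* = €48, Q* = 370.
With the tax collected from producers, supply shifts: Qs = 3(P − 8) + 226.
Solving gives Q = 355 with consumers paying €51 and producers receiving €43 (the €8 wedge).
The less price-elastic side of the market bears the larger share of a per-unit tax.

Consumers pay €51; producers receive €43; quantity = 355.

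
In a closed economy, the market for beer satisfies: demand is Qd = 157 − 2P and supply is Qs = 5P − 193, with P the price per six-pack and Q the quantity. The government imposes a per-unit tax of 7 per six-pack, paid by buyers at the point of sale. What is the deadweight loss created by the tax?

Deadweight loss = 35.

Without the tax, 157 − 2P = 5P − 193 gives 7P = 350, so P* = 50 and Q* = 57.
With the tax collected from buyers, demand (in seller-price terms) shifts: Qd = 157 − 2(P + 7).
Solving gives Q = 47 with buyers paying 55 and sellers receiving 48 (the 7 wedge).
Quantity falls by |ΔQ| = |57 − 47| = 10.
DWL = ½ · t · |ΔQ| = ½ · 7 · 10 = 35.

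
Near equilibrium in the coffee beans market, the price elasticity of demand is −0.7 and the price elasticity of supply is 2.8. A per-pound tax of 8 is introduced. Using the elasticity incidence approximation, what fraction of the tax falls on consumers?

Incidence ratio: consumers' share ≈ εs / (εs + |εd|) = 2.8 / (2.8 + 0.7) = 0.8.
Supply is the more elastic side, so consumers bear the larger share.

Consumers' share ≈ 0.8.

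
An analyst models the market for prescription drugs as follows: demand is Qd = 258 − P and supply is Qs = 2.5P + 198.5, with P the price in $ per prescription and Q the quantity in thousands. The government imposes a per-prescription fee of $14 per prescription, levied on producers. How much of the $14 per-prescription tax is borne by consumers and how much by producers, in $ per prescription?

Consumers bear $10 per prescription; producers bear $4 per prescription.

Before the tax: set 258 − P = 2.5P + 198.5 → P* = $17, Q* = 241.
With the tax collected from producers, supply shifts: Qs = 2.5(P − 14) + 198.5.
New equilibrium: consumers pay $27, producers receive $13, Q = 231. (Wedge: Pb − Ps = 14.)
Burden on consumers: $10; on producers: $4. (They sum to $14.)
The less price-elastic side of the market bears the larger share of a per-unit tax.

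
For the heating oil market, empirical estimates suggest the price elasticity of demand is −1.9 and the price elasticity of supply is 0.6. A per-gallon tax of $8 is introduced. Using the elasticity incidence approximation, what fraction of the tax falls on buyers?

Buyers' share ≈ 0.24.

Incidence ratio: buyers' share ≈ εs / (εs + |εd|) = 0.6 / (0.6 + 1.9) = 0.24.
Supply is the less elastic side, so buyers bear the smaller share.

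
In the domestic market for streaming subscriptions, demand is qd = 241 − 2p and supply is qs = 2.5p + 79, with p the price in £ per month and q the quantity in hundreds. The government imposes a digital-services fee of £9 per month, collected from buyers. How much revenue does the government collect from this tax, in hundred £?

Tax revenue = £1431 hundred.

Before the tax: set 241 − 2p = 2.5p + 79 → p* = £36, q* = 169.
With the tax collected from buyers, demand (in seller-price terms) shifts: qd = 241 − 2(p + 9).
Solving gives q = 159 with buyers paying £41 and sellers receiving £32 (the £9 wedge).
Revenue = t · Q = 9 · 159 = £1431.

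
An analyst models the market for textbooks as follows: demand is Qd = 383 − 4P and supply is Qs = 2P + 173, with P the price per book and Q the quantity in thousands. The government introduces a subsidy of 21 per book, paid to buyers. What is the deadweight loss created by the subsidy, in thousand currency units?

Deadweight loss = 294 thousand.

Without the subsidy, 383 − 4P = 2P + 173 gives 6P = 210, so P* = 35 and Q* = 243.
With a per-unit subsidy paid to buyers, each effectively pays P − 21, so demand becomes Qd = 383 − 4(P − 21).
New equilibrium: buyers pay 28, producers receive 49, Q = 271. (Wedge: Pb − Ps = −21.)
Quantity rises by |ΔQ| = |243 − 271| = 28.
DWL = ½ · t · |ΔQ| = ½ · 21 · 28 = 294.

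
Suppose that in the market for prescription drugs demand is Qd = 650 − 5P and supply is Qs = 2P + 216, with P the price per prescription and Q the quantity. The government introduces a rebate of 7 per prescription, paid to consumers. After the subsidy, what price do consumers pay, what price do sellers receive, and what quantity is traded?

Before the subsidy: set 650 − 5P = 2P + 216 → P* = 62, Q* = 340.
With a per-unit subsidy paid to consumers, each effectively pays P − 7, so demand becomes Qd = 650 − 5(P − 7).
Solving gives Q = 350 with consumers paying 60 and sellers receiving 67 (the 7 wedge).

Consumers pay 60; sellers receive 67; quantity = 350.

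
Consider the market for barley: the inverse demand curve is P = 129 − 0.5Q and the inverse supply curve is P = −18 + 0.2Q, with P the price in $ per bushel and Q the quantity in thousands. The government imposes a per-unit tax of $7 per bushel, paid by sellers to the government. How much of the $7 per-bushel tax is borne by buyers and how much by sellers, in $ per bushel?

Buyers bear $5 per bushel; sellers bear $2 per bushel.

Inverting to Q(P) form: Qd = 258 − 2P; Qs = 5P + 90.
Without the tax, 258 − 2P = 5P + 90 gives 7P = 168, so P* = $24 and Q* = 210.
With the tax collected from sellers, supply shifts: Qs = 5(P − 7) + 90.
Solving gives Q = 200 with buyers paying $29 and sellers receiving $22 (the $7 wedge).
Burden on buyers: $5; on sellers: $2. (They sum to $7.)
The less price-elastic side of the market bears the larger share of a per-unit tax.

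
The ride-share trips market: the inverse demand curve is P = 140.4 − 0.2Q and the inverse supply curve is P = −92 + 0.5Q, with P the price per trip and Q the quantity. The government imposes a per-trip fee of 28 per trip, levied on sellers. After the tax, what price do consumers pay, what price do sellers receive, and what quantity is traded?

Consumers pay 82; sellers receive 54; quantity = 292.

Rewrite in direct form: Qd = 702 − 5P and Qs = 2P + 184.
Without the tax, 702 − 5P = 2P + 184 gives 7P = 518, so P* = 74 and Q* = 332.
With the tax collected from sellers, supply shifts: Qs = 2(P − 28) + 184.
New equilibrium: consumers pay 82, sellers receive 54, Q = 292. (Wedge: Pb − Ps = 28.)
The less price-elastic side of the market bears the larger share of a per-unit tax.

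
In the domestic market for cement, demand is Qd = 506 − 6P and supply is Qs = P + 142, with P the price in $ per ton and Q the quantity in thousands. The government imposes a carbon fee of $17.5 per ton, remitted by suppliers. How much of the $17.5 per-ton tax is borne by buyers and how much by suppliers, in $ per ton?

Before the tax: set 506 − 6P = P + 142 → P* = $52, Q* = 194.
With the tax collected from suppliers, supply shifts: Qs = (P − 17.5) + 142.
New equilibrium: buyers pay $54.5, suppliers receive $37, Q = 179. (Wedge: Pb − Ps = 17.5.)
Burden on buyers: $2.5; on suppliers: $15. (They sum to $17.5.)
The less price-elastic side of the market bears the larger share of a per-unit tax.

Buyers bear $2.5 per ton; suppliers bear $15 per ton.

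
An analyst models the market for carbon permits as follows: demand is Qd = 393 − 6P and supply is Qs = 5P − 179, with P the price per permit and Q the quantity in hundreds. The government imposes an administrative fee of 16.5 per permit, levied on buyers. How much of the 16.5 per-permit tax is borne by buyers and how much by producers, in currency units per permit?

Before the tax: set 393 − 6P = 5P − 179 → P* = 52, Q* = 81.
With the tax collected from buyers, demand (in seller-price terms) shifts: Qd = 393 − 6(P + 16.5).
New equilibrium: buyers pay 59.5, producers receive 43, Q = 36. (Wedge: Pb − Ps = 16.5.)
Burden on buyers: 7.5; on producers: 9. (They sum to 16.5.)
The less price-elastic side of the market bears the larger share of a per-unit tax.

Buyers bear 7.5 per permit; producers bear 9 per permit.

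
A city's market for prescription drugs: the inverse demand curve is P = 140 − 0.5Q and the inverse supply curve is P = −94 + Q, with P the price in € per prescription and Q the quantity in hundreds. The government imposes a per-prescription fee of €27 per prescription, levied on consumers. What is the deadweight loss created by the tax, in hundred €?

Deadweight loss = €243 hundred.

Rewrite in direct form: Qd = 280 − 2P and Qs = P + 94.
Before the tax: set 280 − 2P = P + 94 → P* = €62, Q* = 156.
With the tax collected from consumers, demand (in seller-price terms) shifts: Qd = 280 − 2(P + 27).
Solving gives Q = 138 with consumers paying €71 and sellers receiving €44 (the €27 wedge).
Quantity falls by |ΔQ| = |156 − 138| = 18.
DWL = ½ · t · |ΔQ| = ½ · 27 · 18 = €243.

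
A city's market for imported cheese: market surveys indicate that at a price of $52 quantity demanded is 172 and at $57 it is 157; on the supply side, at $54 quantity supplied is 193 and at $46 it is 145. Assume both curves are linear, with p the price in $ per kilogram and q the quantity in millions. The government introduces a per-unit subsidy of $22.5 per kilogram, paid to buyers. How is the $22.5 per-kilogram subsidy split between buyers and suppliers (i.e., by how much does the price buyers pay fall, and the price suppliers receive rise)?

Demand slope: (157 − 172)/(57 − 52) = -3, so qd = 328 − 3p.
Supply slope: (145 − 193)/(46 − 54) = 6, so qs = 6p − 131.
Before the subsidy: set 328 − 3p = 6p − 131 → p* = $51, q* = 175.
With a per-unit subsidy paid to buyers, each effectively pays p − 22.5, so demand becomes qd = 328 − 3(p − 22.5).
Solving gives q = 220 with buyers paying $36 and suppliers receiving $58.5 (the $22.5 wedge).
Gain to buyers: $15; to suppliers: $7.5. (They sum to $22.5.)

Buyers gain $15 per kilogram; suppliers gain $7.5 per kilogram.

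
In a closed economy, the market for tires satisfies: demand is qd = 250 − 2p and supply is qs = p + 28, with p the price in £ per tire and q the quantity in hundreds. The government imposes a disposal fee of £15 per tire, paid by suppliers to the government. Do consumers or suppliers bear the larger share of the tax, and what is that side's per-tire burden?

Before the tax: set 250 − 2p = p + 28 → p* = £74, q* = 102.
With the tax collected from suppliers, supply shifts: qs = (p − 15) + 28.
Solving gives q = 92 with consumers paying £79 and suppliers receiving £64 (the £15 wedge).
Per-tire burden: consumers £5, suppliers £10.
Suppliers take the larger share because supply is less price-elastic here (demand slope 2 vs supply slope 1).
The less price-elastic side of the market bears the larger share of a per-unit tax.

Suppliers bear the larger share: £10 per tire.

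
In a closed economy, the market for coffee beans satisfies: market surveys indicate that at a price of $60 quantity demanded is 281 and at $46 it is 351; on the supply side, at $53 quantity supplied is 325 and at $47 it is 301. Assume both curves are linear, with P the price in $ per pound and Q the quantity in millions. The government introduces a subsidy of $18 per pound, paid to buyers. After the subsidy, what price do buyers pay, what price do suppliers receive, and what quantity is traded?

Buyers pay $44; suppliers receive $62; quantity = 361.

Demand slope: (351 − 281)/(46 − 60) = -5, so Qd = 581 − 5P.
Supply slope: (301 − 325)/(47 − 53) = 4, so Qs = 4P + 113.
Before the subsidy: set 581 − 5P = 4P + 113 → P* = $52, Q* = 321.
With a per-unit subsidy paid to buyers, each effectively pays P − 18, so demand becomes Qd = 581 − 5(P − 18).
New equilibrium: buyers pay $44, suppliers receive $62, Q = 361. (Wedge: Pb − Ps = −18.)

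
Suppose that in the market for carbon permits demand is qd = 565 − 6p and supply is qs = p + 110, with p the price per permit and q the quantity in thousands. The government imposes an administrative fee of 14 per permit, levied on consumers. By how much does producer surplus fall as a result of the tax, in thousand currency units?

Producer surplus falls by 2028 thousand.

Without the tax, 565 − 6p = p + 110 gives 7p = 455, so p* = 65 and q* = 175.
With the tax collected from consumers, demand (in seller-price terms) shifts: qd = 565 − 6(p + 14).
New equilibrium: consumers pay 67, sellers receive 53, q = 163. (Wedge: pb − ps = 14.)
ΔPS is the trapezoid between Q = 163 and Q = 175 of height 12: ½ · (175 + 163) · 12 = 2028.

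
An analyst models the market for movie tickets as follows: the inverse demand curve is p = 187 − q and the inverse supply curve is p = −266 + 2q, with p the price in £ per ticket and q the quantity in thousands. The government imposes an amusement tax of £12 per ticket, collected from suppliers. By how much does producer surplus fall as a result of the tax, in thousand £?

Producer surplus falls by £1192 thousand.

Rewrite in direct form: qd = 187 − p and qs = 0.5p + 133.
Without the tax, 187 − p = 0.5p + 133 gives 1.5p = 54, so p* = £36 and q* = 151.
With the tax collected from suppliers, supply shifts: qs = 0.5(p − 12) + 133.
New equilibrium: consumers pay £40, suppliers receive £28, q = 147. (Wedge: pb − ps = 12.)
ΔPS is the trapezoid between Q = 147 and Q = 151 of height £8: ½ · (151 + 147) · 8 = £1192.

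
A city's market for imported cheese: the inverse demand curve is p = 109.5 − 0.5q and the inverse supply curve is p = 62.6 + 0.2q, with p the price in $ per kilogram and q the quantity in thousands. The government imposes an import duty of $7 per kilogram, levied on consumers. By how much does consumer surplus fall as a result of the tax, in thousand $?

Consumer surplus falls by $310 thousand.

Inverting to q(p) form: qd = 219 − 2p; qs = 5p − 313.
Before the tax: set 219 − 2p = 5p − 313 → p* = $76, q* = 67.
With the tax collected from consumers, demand (in seller-price terms) shifts: qd = 219 − 2(p + 7).
Solving gives q = 57 with consumers paying $81 and sellers receiving $74 (the $7 wedge).
ΔCS is the trapezoid between Q = 57 and Q = 67 of height $5: ½ · (67 + 57) · 5 = $310.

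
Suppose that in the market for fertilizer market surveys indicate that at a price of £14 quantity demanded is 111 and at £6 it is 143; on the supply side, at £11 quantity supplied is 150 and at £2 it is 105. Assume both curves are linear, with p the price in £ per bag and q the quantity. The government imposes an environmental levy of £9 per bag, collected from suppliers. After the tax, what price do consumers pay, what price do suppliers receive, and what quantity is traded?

Consumers pay £13; suppliers receive £4; quantity = 115.

Demand slope: (143 − 111)/(6 − 14) = -4, so qd = 167 − 4p.
Supply slope: (105 − 150)/(2 − 11) = 5, so qs = 5p + 95.
Before the tax: set 167 − 4p = 5p + 95 → p* = £8, q* = 135.
With the tax collected from suppliers, supply shifts: qs = 5(p − 9) + 95.
New equilibrium: consumers pay £13, suppliers receive £4, q = 115. (Wedge: pb − ps = 9.)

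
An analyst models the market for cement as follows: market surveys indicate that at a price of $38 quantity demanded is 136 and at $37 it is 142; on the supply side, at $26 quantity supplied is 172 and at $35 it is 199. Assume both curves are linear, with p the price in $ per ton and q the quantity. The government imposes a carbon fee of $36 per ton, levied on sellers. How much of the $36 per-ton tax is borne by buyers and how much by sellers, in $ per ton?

Buyers bear $12 per ton; sellers bear $24 per ton.

Demand slope: (142 − 136)/(37 − 38) = -6, so qd = 364 − 6p.
Supply slope: (199 − 172)/(35 − 26) = 3, so qs = 3p + 94.
Before the tax: set 364 − 6p = 3p + 94 → p* = $30, q* = 184.
With the tax collected from sellers, supply shifts: qs = 3(p − 36) + 94.
Solving gives q = 112 with buyers paying $42 and sellers receiving $6 (the $36 wedge).
Burden on buyers: $12; on sellers: $24. (They sum to $36.)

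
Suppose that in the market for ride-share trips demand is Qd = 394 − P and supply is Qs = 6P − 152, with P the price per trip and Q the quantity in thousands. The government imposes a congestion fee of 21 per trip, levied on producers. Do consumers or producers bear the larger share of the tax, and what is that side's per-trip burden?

Consumers bear the larger share: 18 per trip.

Before the tax: set 394 − P = 6P − 152 → P* = 78, Q* = 316.
With the tax collected from producers, supply shifts: Qs = 6(P − 21) − 152.
Solving gives Q = 298 with consumers paying 96 and producers receiving 75 (the 21 wedge).
Per-trip burden: consumers 18, producers 3.
Consumers take the larger share because demand is less price-elastic here (demand slope 1 vs supply slope 6).
The less price-elastic side of the market bears the larger share of a per-unit tax.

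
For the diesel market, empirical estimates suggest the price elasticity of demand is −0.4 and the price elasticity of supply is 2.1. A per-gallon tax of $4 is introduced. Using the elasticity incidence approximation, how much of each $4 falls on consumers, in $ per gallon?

Consumers bear ≈ $3.36 per gallon.

Incidence ratio: consumers' share ≈ εs / (εs + |εd|) = 2.1 / (2.1 + 0.4) = 0.84.
So consumers bear ≈ 0.84 × $4 = $3.36; suppliers bear $0.64.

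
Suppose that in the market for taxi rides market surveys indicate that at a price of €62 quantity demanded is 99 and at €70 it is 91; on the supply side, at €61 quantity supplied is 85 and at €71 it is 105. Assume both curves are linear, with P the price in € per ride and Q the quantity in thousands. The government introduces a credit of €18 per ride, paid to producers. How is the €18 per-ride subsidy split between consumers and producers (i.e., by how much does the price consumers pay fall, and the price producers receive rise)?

Demand slope: (91 − 99)/(70 − 62) = -1, so Qd = 161 − P.
Supply slope: (105 − 85)/(71 − 61) = 2, so Qs = 2P − 37.
Without the subsidy, 161 − P = 2P − 37 gives 3P = 198, so P* = €66 and Q* = 95.
With a per-unit subsidy paid to producers, each receives P + 18 per unit sold, so supply becomes Qs = 2(P + 18) − 37.
New equilibrium: consumers pay €54, producers receive €72, Q = 107. (Wedge: Pb − Ps = −18.)
Gain to consumers: €12; to producers: €6. (They sum to €18.)

Consumers gain €12 per ride; producers gain €6 per ride.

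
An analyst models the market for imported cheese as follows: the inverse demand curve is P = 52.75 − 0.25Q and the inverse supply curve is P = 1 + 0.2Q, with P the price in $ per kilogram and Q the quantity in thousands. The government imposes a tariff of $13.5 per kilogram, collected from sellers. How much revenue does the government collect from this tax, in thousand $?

Tax revenue = $1147.5 thousand.

Inverting to Q(P) form: Qd = 211 − 4P; Qs = 5P − 5.
Without the tax, 211 − 4P = 5P − 5 gives 9P = 216, so P* = $24 and Q* = 115.
With the tax collected from sellers, supply shifts: Qs = 5(P − 13.5) − 5.
Solving gives Q = 85 with consumers paying $31.5 and sellers receiving $18 (the $13.5 wedge).
Revenue = t · Q = 13.5 · 85 = $1147.5.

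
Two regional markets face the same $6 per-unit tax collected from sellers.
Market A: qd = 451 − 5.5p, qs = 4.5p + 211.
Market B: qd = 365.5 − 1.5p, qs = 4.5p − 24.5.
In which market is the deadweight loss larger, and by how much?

Market A: pre-tax p* = $24, q* = 319; post-tax q = 304.15; deadweight loss = $44.55.
Market B: pre-tax p* = $65, q* = 268; post-tax q = 261.25; deadweight loss = $20.25.
Difference: $44.55 vs $20.25 → market A is larger by $24.3.

Market A, by $24.3.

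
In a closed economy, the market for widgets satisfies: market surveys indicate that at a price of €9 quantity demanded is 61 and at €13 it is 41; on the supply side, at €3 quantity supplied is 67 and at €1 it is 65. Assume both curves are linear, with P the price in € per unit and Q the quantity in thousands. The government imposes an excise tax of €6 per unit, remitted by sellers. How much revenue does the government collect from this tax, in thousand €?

Demand slope: (41 − 61)/(13 − 9) = -5, so Qd = 106 − 5P.
Supply slope: (65 − 67)/(1 − 3) = 1, so Qs = P + 64.
Before the tax: set 106 − 5P = P + 64 → P* = €7, Q* = 71.
With the tax collected from sellers, supply shifts: Qs = (P − 6) + 64.
Solving gives Q = 66 with buyers paying €8 and sellers receiving €2 (the €6 wedge).
Revenue = t · Q = 6 · 66 = €396.

Tax revenue = €396 thousand.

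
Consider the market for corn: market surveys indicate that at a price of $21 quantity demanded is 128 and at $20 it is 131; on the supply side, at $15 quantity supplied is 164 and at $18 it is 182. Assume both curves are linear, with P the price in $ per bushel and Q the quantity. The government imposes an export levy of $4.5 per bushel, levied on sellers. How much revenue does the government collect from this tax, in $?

Tax revenue = $643.5.

Demand slope: (131 − 128)/(20 − 21) = -3, so Qd = 191 − 3P.
Supply slope: (182 − 164)/(18 − 15) = 6, so Qs = 6P + 74.
Before the tax: set 191 − 3P = 6P + 74 → P* = $13, Q* = 152.
With the tax collected from sellers, supply shifts: Qs = 6(P − 4.5) + 74.
Solving gives Q = 143 with consumers paying $16 and sellers receiving $11.5 (the $4.5 wedge).
Revenue = t · Q = 4.5 · 143 = $643.5.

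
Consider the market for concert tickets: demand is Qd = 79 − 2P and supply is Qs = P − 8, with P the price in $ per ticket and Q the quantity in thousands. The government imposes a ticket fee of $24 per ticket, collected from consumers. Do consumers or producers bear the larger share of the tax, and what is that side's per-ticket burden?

Producers bear the larger share: $16 per ticket.

Before the tax: set 79 − 2P = P − 8 → P* = $29, Q* = 21.
With the tax collected from consumers, demand (in seller-price terms) shifts: Qd = 79 − 2(P + 24).
New equilibrium: consumers pay $37, producers receive $13, Q = 5. (Wedge: Pb − Ps = 24.)
Per-ticket burden: consumers $8, producers $16.
Producers take the larger share because supply is less price-elastic here (demand slope 2 vs supply slope 1).
The less price-elastic side of the market bears the larger share of a per-unit tax.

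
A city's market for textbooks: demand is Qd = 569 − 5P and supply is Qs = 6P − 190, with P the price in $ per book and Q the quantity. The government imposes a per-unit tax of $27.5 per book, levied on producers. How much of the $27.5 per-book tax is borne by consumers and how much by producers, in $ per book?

Consumers bear $15 per book; producers bear $12.5 per book.

Without the tax, 569 − 5P = 6P − 190 gives 11P = 759, so P* = $69 and Q* = 224.
With the tax collected from producers, supply shifts: Qs = 6(P − 27.5) − 190.
Solving gives Q = 149 with consumers paying $84 and producers receiving $56.5 (the $27.5 wedge).
Burden on consumers: $15; on producers: $12.5. (They sum to $27.5.)
The less price-elastic side of the market bears the larger share of a per-unit tax.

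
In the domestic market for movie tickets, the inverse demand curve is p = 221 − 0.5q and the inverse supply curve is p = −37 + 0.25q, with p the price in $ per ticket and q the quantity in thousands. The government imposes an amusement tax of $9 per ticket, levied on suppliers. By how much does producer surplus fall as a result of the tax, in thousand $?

Producer surplus falls by $1014 thousand.

Inverting to q(p) form: qd = 442 − 2p; qs = 4p + 148.
Before the tax: set 442 − 2p = 4p + 148 → p* = $49, q* = 344.
With the tax collected from suppliers, supply shifts: qs = 4(p − 9) + 148.
Solving gives q = 332 with consumers paying $55 and suppliers receiving $46 (the $9 wedge).
ΔPS is the trapezoid between Q = 332 and Q = 344 of height $3: ½ · (344 + 332) · 3 = $1014.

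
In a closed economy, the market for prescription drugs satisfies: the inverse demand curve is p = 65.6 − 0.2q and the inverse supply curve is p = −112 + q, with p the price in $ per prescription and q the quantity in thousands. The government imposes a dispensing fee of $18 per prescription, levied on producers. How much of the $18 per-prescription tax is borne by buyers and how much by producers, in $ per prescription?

Buyers bear $3 per prescription; producers bear $15 per prescription.

Inverting to q(p) form: qd = 328 − 5p; qs = p + 112.
Without the tax, 328 − 5p = p + 112 gives 6p = 216, so p* = $36 and q* = 148.
With the tax collected from producers, supply shifts: qs = (p − 18) + 112.
Solving gives q = 133 with buyers paying $39 and producers receiving $21 (the $18 wedge).
Burden on buyers: $3; on producers: $15. (They sum to $18.)
The less price-elastic side of the market bears the larger share of a per-unit tax.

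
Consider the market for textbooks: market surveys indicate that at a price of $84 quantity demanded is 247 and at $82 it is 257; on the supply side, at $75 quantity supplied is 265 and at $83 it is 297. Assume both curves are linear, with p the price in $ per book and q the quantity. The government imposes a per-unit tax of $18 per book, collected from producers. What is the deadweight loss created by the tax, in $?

Demand slope: (257 − 247)/(82 − 84) = -5, so qd = 667 − 5p.
Supply slope: (297 − 265)/(83 − 75) = 4, so qs = 4p − 35.
Without the tax, 667 − 5p = 4p − 35 gives 9p = 702, so p* = $78 and q* = 277.
With the tax collected from producers, supply shifts: qs = 4(p − 18) − 35.
Solving gives q = 237 with consumers paying $86 and producers receiving $68 (the $18 wedge).
Quantity falls by |ΔQ| = |277 − 237| = 40.
DWL = ½ · t · |ΔQ| = ½ · 18 · 40 = $360.

Deadweight loss = $360.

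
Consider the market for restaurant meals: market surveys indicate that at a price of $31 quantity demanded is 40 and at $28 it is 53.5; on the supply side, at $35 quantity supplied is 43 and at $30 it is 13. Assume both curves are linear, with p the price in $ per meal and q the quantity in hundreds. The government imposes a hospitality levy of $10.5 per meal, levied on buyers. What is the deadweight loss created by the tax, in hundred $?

Deadweight loss = $141.75 hundred.

Demand slope: (53.5 − 40)/(28 − 31) = -4.5, so qd = 179.5 − 4.5p.
Supply slope: (13 − 43)/(30 − 35) = 6, so qs = 6p − 167.
Without the tax, 179.5 − 4.5p = 6p − 167 gives 10.5p = 346.5, so p* = $33 and q* = 31.
With the tax collected from buyers, demand (in seller-price terms) shifts: qd = 179.5 − 4.5(p + 10.5).
Solving gives q = 4 with buyers paying $39 and sellers receiving $28.5 (the $10.5 wedge).
Quantity falls by |ΔQ| = |31 − 4| = 27.
DWL = ½ · t · |ΔQ| = ½ · 10.5 · 27 = $141.75.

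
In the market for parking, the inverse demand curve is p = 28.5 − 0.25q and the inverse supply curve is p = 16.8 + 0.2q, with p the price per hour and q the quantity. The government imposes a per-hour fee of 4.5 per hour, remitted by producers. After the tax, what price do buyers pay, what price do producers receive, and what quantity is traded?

Buyers pay 24.5; producers receive 20; quantity = 16.

Inverting to q(p) form: qd = 114 − 4p; qs = 5p − 84.
Before the tax: set 114 − 4p = 5p − 84 → p* = 22, q* = 26.
With the tax collected from producers, supply shifts: qs = 5(p − 4.5) − 84.
Solving gives q = 16 with buyers paying 24.5 and producers receiving 20 (the 4.5 wedge).
The less price-elastic side of the market bears the larger share of a per-unit tax.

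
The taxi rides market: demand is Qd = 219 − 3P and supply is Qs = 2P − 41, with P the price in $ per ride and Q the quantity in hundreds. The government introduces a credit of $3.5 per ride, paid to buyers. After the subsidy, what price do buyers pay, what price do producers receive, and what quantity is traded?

Buyers pay $50.6; producers receive $54.1; quantity = 67.2.

Before the subsidy: set 219 − 3P = 2P − 41 → P* = $52, Q* = 63.
With a per-unit subsidy paid to buyers, each effectively pays P − 3.5, so demand becomes Qd = 219 − 3(P − 3.5).
New equilibrium: buyers pay $50.6, producers receive $54.1, Q = 67.2. (Wedge: Pb − Ps = −3.5.)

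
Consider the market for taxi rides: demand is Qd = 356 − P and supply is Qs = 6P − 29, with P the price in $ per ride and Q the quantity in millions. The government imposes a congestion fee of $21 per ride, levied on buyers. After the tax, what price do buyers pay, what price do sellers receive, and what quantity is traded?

Before the tax: set 356 − P = 6P − 29 → P* = $55, Q* = 301.
With the tax collected from buyers, demand (in seller-price terms) shifts: Qd = 356 − (P + 21).
Solving gives Q = 283 with buyers paying $73 and sellers receiving $52 (the $21 wedge).

Buyers pay $73; sellers receive $52; quantity = 283.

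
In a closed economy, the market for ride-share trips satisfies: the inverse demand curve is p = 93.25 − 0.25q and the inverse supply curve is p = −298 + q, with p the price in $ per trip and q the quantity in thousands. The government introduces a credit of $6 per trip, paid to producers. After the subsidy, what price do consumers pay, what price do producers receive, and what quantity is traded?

Inverting to q(p) form: qd = 373 − 4p; qs = p + 298.
Before the subsidy: set 373 − 4p = p + 298 → p* = $15, q* = 313.
With a per-unit subsidy paid to producers, each receives p + 6 per unit sold, so supply becomes qs = (p + 6) + 298.
New equilibrium: consumers pay $13.8, producers receive $19.8, q = 317.8. (Wedge: pb − ps = −6.)

Consumers pay $13.8; producers receive $19.8; quantity = 317.8.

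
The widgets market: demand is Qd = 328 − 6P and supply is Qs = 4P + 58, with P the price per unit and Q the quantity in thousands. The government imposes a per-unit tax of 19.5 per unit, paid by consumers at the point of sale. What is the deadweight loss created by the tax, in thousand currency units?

Without the tax, 328 − 6P = 4P + 58 gives 10P = 270, so P* = 27 and Q* = 166.
With the tax collected from consumers, demand (in seller-price terms) shifts: Qd = 328 − 6(P + 19.5).
Solving gives Q = 119.2 with consumers paying 34.8 and suppliers receiving 15.3 (the 19.5 wedge).
Quantity falls by |ΔQ| = |166 − 119.2| = 46.8.
DWL = ½ · t · |ΔQ| = ½ · 19.5 · 46.8 = 456.3.

Deadweight loss = 456.3 thousand.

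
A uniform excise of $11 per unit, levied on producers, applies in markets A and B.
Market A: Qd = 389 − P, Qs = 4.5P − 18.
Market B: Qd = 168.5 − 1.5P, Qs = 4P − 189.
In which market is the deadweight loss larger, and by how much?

Market B, by $16.5.

Market A: pre-tax P* = $74, Q* = 315; post-tax Q = 306; deadweight loss = $49.5.
Market B: pre-tax P* = $65, Q* = 71; post-tax Q = 59; deadweight loss = $66.
Difference: $49.5 vs $66 → market B is larger by $16.5.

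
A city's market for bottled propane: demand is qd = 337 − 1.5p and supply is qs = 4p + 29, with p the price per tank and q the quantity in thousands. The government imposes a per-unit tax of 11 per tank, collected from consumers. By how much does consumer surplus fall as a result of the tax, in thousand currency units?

Before the tax: set 337 − 1.5p = 4p + 29 → p* = 56, q* = 253.
With the tax collected from consumers, demand (in seller-price terms) shifts: qd = 337 − 1.5(p + 11).
New equilibrium: consumers pay 64, producers receive 53, q = 241. (Wedge: pb − ps = 11.)
ΔCS is the trapezoid between Q = 241 and Q = 253 of height 8: ½ · (253 + 241) · 8 = 1976.

Consumer surplus falls by 1976 thousand.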